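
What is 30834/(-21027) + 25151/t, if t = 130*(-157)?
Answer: -386057339/143053690 ≈ -2.6987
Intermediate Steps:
t = -20410
30834/(-21027) + 25151/t = 30834/(-21027) + 25151/(-20410) = 30834*(-1/21027) + 25151*(-1/20410) = -10278/7009 - 25151/20410 = -386057339/143053690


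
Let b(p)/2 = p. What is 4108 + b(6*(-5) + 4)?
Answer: 4056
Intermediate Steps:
b(p) = 2*p
4108 + b(6*(-5) + 4) = 4108 + 2*(6*(-5) + 4) = 4108 + 2*(-30 + 4) = 4108 + 2*(-26) = 4108 - 52 = 4056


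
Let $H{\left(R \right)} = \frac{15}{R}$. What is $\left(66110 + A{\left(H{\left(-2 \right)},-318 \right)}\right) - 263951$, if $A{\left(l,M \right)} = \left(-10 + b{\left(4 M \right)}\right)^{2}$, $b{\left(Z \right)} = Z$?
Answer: $1445683$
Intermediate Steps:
$A{\left(l,M \right)} = \left(-10 + 4 M\right)^{2}$
$\left(66110 + A{\left(H{\left(-2 \right)},-318 \right)}\right) - 263951 = \left(66110 + 4 \left(-5 + 2 \left(-318\right)\right)^{2}\right) - 263951 = \left(66110 + 4 \left(-5 - 636\right)^{2}\right) - 263951 = \left(66110 + 4 \left(-641\right)^{2}\right) - 263951 = \left(66110 + 4 \cdot 410881\right) - 263951 = \left(66110 + 1643524\right) - 263951 = 1709634 - 263951 = 1445683$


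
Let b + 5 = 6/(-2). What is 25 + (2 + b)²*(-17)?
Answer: -587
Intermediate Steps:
b = -8 (b = -5 + 6/(-2) = -5 + 6*(-½) = -5 - 3 = -8)
25 + (2 + b)²*(-17) = 25 + (2 - 8)²*(-17) = 25 + (-6)²*(-17) = 25 + 36*(-17) = 25 - 612 = -587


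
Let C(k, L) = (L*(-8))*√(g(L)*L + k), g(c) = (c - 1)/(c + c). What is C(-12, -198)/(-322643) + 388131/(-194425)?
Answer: -388131/194425 - 792*I*√446/322643 ≈ -1.9963 - 0.051841*I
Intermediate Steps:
g(c) = (-1 + c)/(2*c) (g(c) = (-1 + c)/((2*c)) = (-1 + c)*(1/(2*c)) = (-1 + c)/(2*c))
C(k, L) = -8*L*√(-½ + k + L/2) (C(k, L) = (L*(-8))*√(((-1 + L)/(2*L))*L + k) = (-8*L)*√((-½ + L/2) + k) = (-8*L)*√(-½ + k + L/2) = -8*L*√(-½ + k + L/2))
C(-12, -198)/(-322643) + 388131/(-194425) = -4*(-198)*√(-2 + 2*(-198) + 4*(-12))/(-322643) + 388131/(-194425) = -4*(-198)*√(-2 - 396 - 48)*(-1/322643) + 388131*(-1/194425) = -4*(-198)*√(-446)*(-1/322643) - 388131/194425 = -4*(-198)*I*√446*(-1/322643) - 388131/194425 = (792*I*√446)*(-1/322643) - 388131/194425 = -792*I*√446/322643 - 388131/194425 = -388131/194425 - 792*I*√446/322643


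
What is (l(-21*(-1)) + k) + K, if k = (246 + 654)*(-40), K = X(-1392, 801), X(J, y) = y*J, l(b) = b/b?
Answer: -1150991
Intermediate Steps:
l(b) = 1
X(J, y) = J*y
K = -1114992 (K = -1392*801 = -1114992)
k = -36000 (k = 900*(-40) = -36000)
(l(-21*(-1)) + k) + K = (1 - 36000) - 1114992 = -35999 - 1114992 = -1150991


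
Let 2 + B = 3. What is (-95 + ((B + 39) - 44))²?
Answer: 9801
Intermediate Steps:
B = 1 (B = -2 + 3 = 1)
(-95 + ((B + 39) - 44))² = (-95 + ((1 + 39) - 44))² = (-95 + (40 - 44))² = (-95 - 4)² = (-99)² = 9801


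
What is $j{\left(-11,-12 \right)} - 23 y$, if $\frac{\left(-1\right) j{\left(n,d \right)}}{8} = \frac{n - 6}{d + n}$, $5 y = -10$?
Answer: $\frac{922}{23} \approx 40.087$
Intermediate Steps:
$y = -2$ ($y = \frac{1}{5} \left(-10\right) = -2$)
$j{\left(n,d \right)} = - \frac{8 \left(-6 + n\right)}{d + n}$ ($j{\left(n,d \right)} = - 8 \frac{n - 6}{d + n} = - 8 \frac{-6 + n}{d + n} = - \frac{8 \left(-6 + n\right)}{d + n}$)
$j{\left(-11,-12 \right)} - 23 y = \frac{8 \left(6 - -11\right)}{-12 - 11} - -46 = \frac{8 \left(6 + 11\right)}{-23} + 46 = 8 \left(- \frac{1}{23}\right) 17 + 46 = - \frac{136}{23} + 46 = \frac{922}{23}$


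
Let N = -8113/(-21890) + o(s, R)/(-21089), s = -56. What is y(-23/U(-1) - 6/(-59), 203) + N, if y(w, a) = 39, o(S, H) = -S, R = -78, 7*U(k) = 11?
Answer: 18173759407/461638210 ≈ 39.368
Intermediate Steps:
U(k) = 11/7 (U(k) = (⅐)*11 = 11/7)
N = 169869217/461638210 (N = -8113/(-21890) - 1*(-56)/(-21089) = -8113*(-1/21890) + 56*(-1/21089) = 8113/21890 - 56/21089 = 169869217/461638210 ≈ 0.36797)
y(-23/U(-1) - 6/(-59), 203) + N = 39 + 169869217/461638210 = 18173759407/461638210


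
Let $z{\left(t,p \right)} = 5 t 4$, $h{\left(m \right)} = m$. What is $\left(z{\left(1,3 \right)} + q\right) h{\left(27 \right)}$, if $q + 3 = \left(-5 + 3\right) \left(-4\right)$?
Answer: $675$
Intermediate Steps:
$z{\left(t,p \right)} = 20 t$
$q = 5$ ($q = -3 + \left(-5 + 3\right) \left(-4\right) = -3 - -8 = -3 + 8 = 5$)
$\left(z{\left(1,3 \right)} + q\right) h{\left(27 \right)} = \left(20 \cdot 1 + 5\right) 27 = \left(20 + 5\right) 27 = 25 \cdot 27 = 675$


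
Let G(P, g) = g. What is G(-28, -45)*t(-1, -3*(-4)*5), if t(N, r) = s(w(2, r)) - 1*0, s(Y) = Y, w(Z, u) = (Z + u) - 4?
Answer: -2610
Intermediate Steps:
w(Z, u) = -4 + Z + u
t(N, r) = -2 + r (t(N, r) = (-4 + 2 + r) - 1*0 = (-2 + r) + 0 = -2 + r)
G(-28, -45)*t(-1, -3*(-4)*5) = -45*(-2 - 3*(-4)*5) = -45*(-2 + 12*5) = -45*(-2 + 60) = -45*58 = -2610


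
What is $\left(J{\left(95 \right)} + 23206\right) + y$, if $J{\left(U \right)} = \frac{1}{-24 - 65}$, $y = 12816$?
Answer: $\frac{3205957}{89} \approx 36022.0$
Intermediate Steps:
$J{\left(U \right)} = - \frac{1}{89}$ ($J{\left(U \right)} = \frac{1}{-89} = - \frac{1}{89}$)
$\left(J{\left(95 \right)} + 23206\right) + y = \left(- \frac{1}{89} + 23206\right) + 12816 = \frac{2065333}{89} + 12816 = \frac{3205957}{89}$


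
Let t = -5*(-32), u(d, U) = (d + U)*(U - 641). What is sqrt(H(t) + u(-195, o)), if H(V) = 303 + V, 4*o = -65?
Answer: 3*sqrt(247657)/4 ≈ 373.24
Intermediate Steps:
o = -65/4 (o = (1/4)*(-65) = -65/4 ≈ -16.250)
u(d, U) = (-641 + U)*(U + d) (u(d, U) = (U + d)*(-641 + U) = (-641 + U)*(U + d))
t = 160
sqrt(H(t) + u(-195, o)) = sqrt((303 + 160) + ((-65/4)**2 - 641*(-65/4) - 641*(-195) - 65/4*(-195))) = sqrt(463 + (4225/16 + 41665/4 + 124995 + 12675/4)) = sqrt(463 + 2221505/16) = sqrt(2228913/16) = 3*sqrt(247657)/4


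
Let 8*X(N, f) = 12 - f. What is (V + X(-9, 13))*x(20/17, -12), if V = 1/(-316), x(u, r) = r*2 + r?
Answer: 729/158 ≈ 4.6139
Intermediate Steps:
X(N, f) = 3/2 - f/8 (X(N, f) = (12 - f)/8 = 3/2 - f/8)
x(u, r) = 3*r (x(u, r) = 2*r + r = 3*r)
V = -1/316 ≈ -0.0031646
(V + X(-9, 13))*x(20/17, -12) = (-1/316 + (3/2 - ⅛*13))*(3*(-12)) = (-1/316 + (3/2 - 13/8))*(-36) = (-1/316 - ⅛)*(-36) = -81/632*(-36) = 729/158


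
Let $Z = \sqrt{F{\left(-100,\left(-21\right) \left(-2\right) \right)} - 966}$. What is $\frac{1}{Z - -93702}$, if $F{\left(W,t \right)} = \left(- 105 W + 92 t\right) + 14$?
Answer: $\frac{6693}{627146528} - \frac{\sqrt{3353}}{4390025696} \approx 1.0659 \cdot 10^{-5}$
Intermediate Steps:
$F{\left(W,t \right)} = 14 - 105 W + 92 t$
$Z = 2 \sqrt{3353}$ ($Z = \sqrt{\left(14 - -10500 + 92 \left(\left(-21\right) \left(-2\right)\right)\right) - 966} = \sqrt{\left(14 + 10500 + 92 \cdot 42\right) - 966} = \sqrt{\left(14 + 10500 + 3864\right) - 966} = \sqrt{14378 - 966} = \sqrt{13412} = 2 \sqrt{3353} \approx 115.81$)
$\frac{1}{Z - -93702} = \frac{1}{2 \sqrt{3353} - -93702} = \frac{1}{2 \sqrt{3353} + 93702} = \frac{1}{93702 + 2 \sqrt{3353}}$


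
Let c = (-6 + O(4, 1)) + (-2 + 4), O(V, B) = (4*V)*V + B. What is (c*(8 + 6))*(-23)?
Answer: -19642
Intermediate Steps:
O(V, B) = B + 4*V**2 (O(V, B) = 4*V**2 + B = B + 4*V**2)
c = 61 (c = (-6 + (1 + 4*4**2)) + (-2 + 4) = (-6 + (1 + 4*16)) + 2 = (-6 + (1 + 64)) + 2 = (-6 + 65) + 2 = 59 + 2 = 61)
(c*(8 + 6))*(-23) = (61*(8 + 6))*(-23) = (61*14)*(-23) = 854*(-23) = -19642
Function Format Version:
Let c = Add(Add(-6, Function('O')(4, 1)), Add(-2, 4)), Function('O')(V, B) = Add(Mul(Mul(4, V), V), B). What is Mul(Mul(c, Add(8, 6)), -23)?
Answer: -19642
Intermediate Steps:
Function('O')(V, B) = Add(B, Mul(4, Pow(V, 2))) (Function('O')(V, B) = Add(Mul(4, Pow(V, 2)), B) = Add(B, Mul(4, Pow(V, 2))))
c = 61 (c = Add(Add(-6, Add(1, Mul(4, Pow(4, 2)))), Add(-2, 4)) = Add(Add(-6, Add(1, Mul(4, 16))), 2) = Add(Add(-6, Add(1, 64)), 2) = Add(Add(-6, 65), 2) = Add(59, 2) = 61)
Mul(Mul(c, Add(8, 6)), -23) = Mul(Mul(61, Add(8, 6)), -23) = Mul(Mul(61, 14), -23) = Mul(854, -23) = -19642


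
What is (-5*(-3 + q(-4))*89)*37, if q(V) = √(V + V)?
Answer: 49395 - 32930*I*√2 ≈ 49395.0 - 46570.0*I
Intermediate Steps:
q(V) = √2*√V (q(V) = √(2*V) = √2*√V)
(-5*(-3 + q(-4))*89)*37 = (-5*(-3 + √2*√(-4))*89)*37 = (-5*(-3 + √2*(2*I))*89)*37 = (-5*(-3 + 2*I*√2)*89)*37 = ((15 - 10*I*√2)*89)*37 = (1335 - 890*I*√2)*37 = 49395 - 32930*I*√2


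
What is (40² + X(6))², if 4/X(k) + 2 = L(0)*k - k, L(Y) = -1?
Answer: 125395204/49 ≈ 2.5591e+6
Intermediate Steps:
X(k) = 4/(-2 - 2*k) (X(k) = 4/(-2 + (-k - k)) = 4/(-2 - 2*k))
(40² + X(6))² = (40² - 2/(1 + 6))² = (1600 - 2/7)² = (11198/7)² = 125395204/49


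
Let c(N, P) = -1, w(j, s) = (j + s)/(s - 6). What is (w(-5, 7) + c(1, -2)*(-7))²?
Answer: 81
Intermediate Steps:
w(j, s) = (j + s)/(-6 + s)
(w(-5, 7) + c(1, -2)*(-7))² = ((-5 + 7)/(-6 + 7) - 1*(-7))² = (2/1 + 7)² = (1*2 + 7)² = (2 + 7)² = 9² = 81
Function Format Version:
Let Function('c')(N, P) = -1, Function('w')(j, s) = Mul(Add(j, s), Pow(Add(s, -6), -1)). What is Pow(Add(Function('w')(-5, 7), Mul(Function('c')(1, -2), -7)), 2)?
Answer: 81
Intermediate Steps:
Function('w')(j, s) = Mul(Pow(Add(-6, s), -1), Add(j, s)) (Function('w')(j, s) = Mul(Add(j, s), Pow(Add(-6, s), -1)) = Mul(Pow(Add(-6, s), -1), Add(j, s)))
Pow(Add(Function('w')(-5, 7), Mul(Function('c')(1, -2), -7)), 2) = Pow(Add(Mul(Pow(Add(-6, 7), -1), Add(-5, 7)), Mul(-1, -7)), 2) = Pow(Add(Mul(Pow(1, -1), 2), 7), 2) = Pow(Add(Mul(1, 2), 7), 2) = Pow(Add(2, 7), 2) = Pow(9, 2) = 81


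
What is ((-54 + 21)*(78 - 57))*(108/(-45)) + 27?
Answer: 8451/5 ≈ 1690.2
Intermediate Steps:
((-54 + 21)*(78 - 57))*(108/(-45)) + 27 = (-33*21)*(108*(-1/45)) + 27 = -693*(-12/5) + 27 = 8316/5 + 27 = 8451/5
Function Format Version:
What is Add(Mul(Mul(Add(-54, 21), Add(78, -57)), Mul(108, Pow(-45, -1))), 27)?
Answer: Rational(8451, 5) ≈ 1690.2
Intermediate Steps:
Add(Mul(Mul(Add(-54, 21), Add(78, -57)), Mul(108, Pow(-45, -1))), 27) = Add(Mul(Mul(-33, 21), Mul(108, Rational(-1, 45))), 27) = Add(Mul(-693, Rational(-12, 5)), 27) = Add(Rational(8316, 5), 27) = Rational(8451, 5)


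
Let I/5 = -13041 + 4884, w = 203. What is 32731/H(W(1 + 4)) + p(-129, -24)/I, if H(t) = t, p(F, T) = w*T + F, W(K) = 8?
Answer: 444991281/108760 ≈ 4091.5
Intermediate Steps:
p(F, T) = F + 203*T (p(F, T) = 203*T + F = F + 203*T)
I = -40785 (I = 5*(-13041 + 4884) = 5*(-8157) = -40785)
32731/H(W(1 + 4)) + p(-129, -24)/I = 32731/8 + (-129 + 203*(-24))/(-40785) = 32731*(⅛) + (-129 - 4872)*(-1/40785) = 32731/8 - 5001*(-1/40785) = 32731/8 + 1667/13595 = 444991281/108760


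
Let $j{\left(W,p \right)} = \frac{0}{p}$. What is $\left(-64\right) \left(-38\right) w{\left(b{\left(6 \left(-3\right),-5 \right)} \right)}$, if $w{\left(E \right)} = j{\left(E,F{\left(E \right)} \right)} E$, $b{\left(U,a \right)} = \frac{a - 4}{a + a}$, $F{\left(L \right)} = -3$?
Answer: $0$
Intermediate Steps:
$j{\left(W,p \right)} = 0$
$b{\left(U,a \right)} = \frac{-4 + a}{2 a}$
$w{\left(E \right)} = 0$ ($w{\left(E \right)} = 0 E = 0$)
$\left(-64\right) \left(-38\right) w{\left(b{\left(6 \left(-3\right),-5 \right)} \right)} = \left(-64\right) \left(-38\right) 0 = 2432 \cdot 0 = 0$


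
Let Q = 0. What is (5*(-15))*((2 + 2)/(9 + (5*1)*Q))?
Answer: -100/3 ≈ -33.333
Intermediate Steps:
(5*(-15))*((2 + 2)/(9 + (5*1)*Q)) = (5*(-15))*((2 + 2)/(9 + (5*1)*0)) = -300/(9 + 5*0) = -300/(9 + 0) = -300/9 = -75*4/9 = -100/3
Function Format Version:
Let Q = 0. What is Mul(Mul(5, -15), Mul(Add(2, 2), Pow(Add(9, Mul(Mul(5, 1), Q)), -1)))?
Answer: Rational(-100, 3) ≈ -33.333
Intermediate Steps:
Mul(Mul(5, -15), Mul(Add(2, 2), Pow(Add(9, Mul(Mul(5, 1), Q)), -1))) = Mul(Mul(5, -15), Mul(Add(2, 2), Pow(Add(9, Mul(Mul(5, 1), 0)), -1))) = Mul(-75, Mul(4, Pow(Add(9, Mul(5, 0)), -1))) = Mul(-75, Mul(4, Pow(Add(9, 0), -1))) = Mul(-75, Mul(4, Pow(9, -1))) = Mul(-75, Mul(4, Rational(1, 9))) = Mul(-75, Rational(4, 9)) = Rational(-100, 3)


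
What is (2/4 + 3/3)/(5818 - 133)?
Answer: 1/3790 ≈ 0.00026385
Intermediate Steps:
(2/4 + 3/3)/(5818 - 133) = (2*(¼) + 3*(⅓))/5685 = (½ + 1)/5685 = (1/5685)*(3/2) = 1/3790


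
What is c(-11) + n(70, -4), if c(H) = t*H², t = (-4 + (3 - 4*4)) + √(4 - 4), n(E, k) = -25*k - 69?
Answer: -2026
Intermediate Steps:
n(E, k) = -69 - 25*k
t = -17 (t = (-4 + (3 - 16)) + √0 = (-4 - 13) + 0 = -17 + 0 = -17)
c(H) = -17*H²
c(-11) + n(70, -4) = -17*(-11)² + (-69 - 25*(-4)) = -17*121 + (-69 + 100) = -2057 + 31 = -2026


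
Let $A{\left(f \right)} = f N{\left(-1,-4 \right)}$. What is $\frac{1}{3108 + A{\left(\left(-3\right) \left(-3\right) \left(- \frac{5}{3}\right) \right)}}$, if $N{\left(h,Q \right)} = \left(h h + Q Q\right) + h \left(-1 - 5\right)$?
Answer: $\frac{1}{2763} \approx 0.00036193$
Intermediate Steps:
$N{\left(h,Q \right)} = Q^{2} + h^{2} - 6 h$ ($N{\left(h,Q \right)} = \left(h^{2} + Q^{2}\right) + h \left(-6\right) = \left(Q^{2} + h^{2}\right) - 6 h = Q^{2} + h^{2} - 6 h$)
$A{\left(f \right)} = 23 f$ ($A{\left(f \right)} = f \left(\left(-4\right)^{2} + \left(-1\right)^{2} - -6\right) = f \left(16 + 1 + 6\right) = f 23 = 23 f$)
$\frac{1}{3108 + A{\left(\left(-3\right) \left(-3\right) \left(- \frac{5}{3}\right) \right)}} = \frac{1}{3108 + 23 \left(-3\right) \left(-3\right) \left(- \frac{5}{3}\right)} = \frac{1}{3108 + 23 \cdot 9 \left(\left(-5\right) \frac{1}{3}\right)} = \frac{1}{3108 + 23 \cdot 9 \left(- \frac{5}{3}\right)} = \frac{1}{3108 + 23 \left(-15\right)} = \frac{1}{3108 - 345} = \frac{1}{2763}$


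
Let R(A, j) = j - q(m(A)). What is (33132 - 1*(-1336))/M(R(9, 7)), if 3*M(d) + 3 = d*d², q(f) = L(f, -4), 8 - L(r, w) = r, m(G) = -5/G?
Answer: -75381516/4931 ≈ -15287.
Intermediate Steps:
L(r, w) = 8 - r
q(f) = 8 - f
R(A, j) = -8 + j - 5/A (R(A, j) = j - (8 - (-5)/A) = j - (8 + 5/A) = j + (-8 - 5/A) = -8 + j - 5/A)
M(d) = -1 + d³/3 (M(d) = -1 + (d*d²)/3 = -1 + d³/3)
(33132 - 1*(-1336))/M(R(9, 7)) = (33132 - 1*(-1336))/(-1 + (-8 + 7 - 5/9)³/3) = (33132 + 1336)/(-1 + (-8 + 7 - 5*⅑)³/3) = 34468/(-1 + (-8 + 7 - 5/9)³/3) = 34468/(-1 + (-14/9)³/3) = 34468/(-1 + (⅓)*(-2744/729)) = 34468/(-1 - 2744/2187) = 34468/(-4931/2187) = 34468*(-2187/4931) = -75381516/4931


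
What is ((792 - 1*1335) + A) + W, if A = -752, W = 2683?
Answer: 1388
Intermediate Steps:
((792 - 1*1335) + A) + W = ((792 - 1*1335) - 752) + 2683 = ((792 - 1335) - 752) + 2683 = (-543 - 752) + 2683 = -1295 + 2683 = 1388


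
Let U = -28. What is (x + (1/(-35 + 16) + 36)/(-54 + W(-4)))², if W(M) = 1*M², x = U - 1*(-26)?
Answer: 4524129/521284 ≈ 8.6788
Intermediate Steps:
x = -2 (x = -28 - 1*(-26) = -28 + 26 = -2)
W(M) = M²
(x + (1/(-35 + 16) + 36)/(-54 + W(-4)))² = (-2 + (1/(-35 + 16) + 36)/(-54 + (-4)²))² = (-2 + (1/(-19) + 36)/(-54 + 16))² = (-2 + (-1/19 + 36)/(-38))² = (-2 + (683/19)*(-1/38))² = (-2 - 683/722)² = (-2127/722)² = 4524129/521284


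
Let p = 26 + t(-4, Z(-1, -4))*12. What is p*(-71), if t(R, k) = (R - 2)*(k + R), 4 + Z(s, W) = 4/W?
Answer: -47854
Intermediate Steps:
Z(s, W) = -4 + 4/W
t(R, k) = (-2 + R)*(R + k)
p = 674 (p = 26 + ((-4)² - 2*(-4) - 2*(-4 + 4/(-4)) - 4*(-4 + 4/(-4)))*12 = 26 + (16 + 8 - 2*(-4 + 4*(-¼)) - 4*(-4 + 4*(-¼)))*12 = 26 + (16 + 8 - 2*(-4 - 1) - 4*(-4 - 1))*12 = 26 + (16 + 8 - 2*(-5) - 4*(-5))*12 = 26 + (16 + 8 + 10 + 20)*12 = 26 + 54*12 = 26 + 648 = 674)
p*(-71) = 674*(-71) = -47854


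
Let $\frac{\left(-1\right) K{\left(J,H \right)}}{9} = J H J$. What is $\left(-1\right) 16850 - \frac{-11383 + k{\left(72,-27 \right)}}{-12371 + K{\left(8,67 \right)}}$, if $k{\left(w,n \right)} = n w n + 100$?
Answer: $- \frac{20943545}{1243} \approx -16849.0$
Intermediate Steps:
$K{\left(J,H \right)} = - 9 H J^{2}$ ($K{\left(J,H \right)} = - 9 J H J = - 9 H J J = - 9 H J^{2}$)
$k{\left(w,n \right)} = 100 + w n^{2}$ ($k{\left(w,n \right)} = w n^{2} + 100 = 100 + w n^{2}$)
$\left(-1\right) 16850 - \frac{-11383 + k{\left(72,-27 \right)}}{-12371 + K{\left(8,67 \right)}} = \left(-1\right) 16850 - \frac{-11383 + \left(100 + 72 \left(-27\right)^{2}\right)}{-12371 - 603 \cdot 8^{2}} = -16850 - \frac{-11383 + \left(100 + 72 \cdot 729\right)}{-12371 - 603 \cdot 64} = -16850 - \frac{-11383 + \left(100 + 52488\right)}{-12371 - 38592} = -16850 - \frac{-11383 + 52588}{-50963} = -16850 - 41205 \left(- \frac{1}{50963}\right) = -16850 - - \frac{1005}{1243} = -16850 + \frac{1005}{1243} = - \frac{20943545}{1243}$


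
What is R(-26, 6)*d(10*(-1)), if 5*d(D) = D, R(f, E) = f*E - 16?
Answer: 344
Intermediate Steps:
R(f, E) = -16 + E*f (R(f, E) = E*f - 16 = -16 + E*f)
d(D) = D/5
R(-26, 6)*d(10*(-1)) = (-16 + 6*(-26))*((10*(-1))/5) = (-16 - 156)*((⅕)*(-10)) = -172*(-2) = 344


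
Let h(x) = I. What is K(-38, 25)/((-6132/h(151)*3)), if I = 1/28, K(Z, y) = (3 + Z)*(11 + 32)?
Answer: 215/73584 ≈ 0.0029218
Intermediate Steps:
K(Z, y) = 129 + 43*Z (K(Z, y) = (3 + Z)*43 = 129 + 43*Z)
I = 1/28 ≈ 0.035714
h(x) = 1/28
K(-38, 25)/((-6132/h(151)*3)) = (129 + 43*(-38))/((-6132/1/28*3)) = (129 - 1634)/((-6132*28*3)) = -1505/((-171696*3)) = -1505/(-515088) = -1505*(-1/515088) = 215/73584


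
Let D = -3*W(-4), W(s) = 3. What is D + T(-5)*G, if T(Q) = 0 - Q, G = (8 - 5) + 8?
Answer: 46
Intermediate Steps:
G = 11 (G = 3 + 8 = 11)
T(Q) = -Q
D = -9 (D = -3*3 = -9)
D + T(-5)*G = -9 - 1*(-5)*11 = -9 + 5*11 = -9 + 55 = 46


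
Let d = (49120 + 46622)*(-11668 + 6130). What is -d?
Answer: 530219196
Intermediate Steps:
d = -530219196 (d = 95742*(-5538) = -530219196)
-d = -1*(-530219196) = 530219196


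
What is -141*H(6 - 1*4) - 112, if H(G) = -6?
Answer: 734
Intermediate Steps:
-141*H(6 - 1*4) - 112 = -141*(-6) - 112 = 846 - 112 = 734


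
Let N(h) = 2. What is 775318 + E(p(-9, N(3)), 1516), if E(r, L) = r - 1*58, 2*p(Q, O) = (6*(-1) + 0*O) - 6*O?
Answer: 775251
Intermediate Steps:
p(Q, O) = -3 - 3*O (p(Q, O) = ((6*(-1) + 0*O) - 6*O)/2 = ((-6 + 0) - 6*O)/2 = (-6 - 6*O)/2 = -3 - 3*O)
E(r, L) = -58 + r (E(r, L) = r - 58 = -58 + r)
775318 + E(p(-9, N(3)), 1516) = 775318 + (-58 + (-3 - 3*2)) = 775318 + (-58 + (-3 - 6)) = 775318 + (-58 - 9) = 775318 - 67 = 775251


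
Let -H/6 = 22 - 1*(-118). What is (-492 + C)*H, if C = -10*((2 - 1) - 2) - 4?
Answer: 408240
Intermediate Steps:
H = -840 (H = -6*(22 - 1*(-118)) = -6*(22 + 118) = -6*140 = -840)
C = 6 (C = -10*(1 - 2) - 4 = -10*(-1) - 4 = 10 - 4 = 6)
(-492 + C)*H = (-492 + 6)*(-840) = -486*(-840) = 408240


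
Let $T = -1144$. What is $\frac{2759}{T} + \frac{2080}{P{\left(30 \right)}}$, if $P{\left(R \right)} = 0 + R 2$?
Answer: $\frac{110699}{3432} \approx 32.255$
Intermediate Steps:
$P{\left(R \right)} = 2 R$ ($P{\left(R \right)} = 0 + 2 R = 2 R$)
$\frac{2759}{T} + \frac{2080}{P{\left(30 \right)}} = \frac{2759}{-1144} + \frac{2080}{2 \cdot 30} = 2759 \left(- \frac{1}{1144}\right) + \frac{2080}{60} = - \frac{2759}{1144} + 2080 \cdot \frac{1}{60} = - \frac{2759}{1144} + \frac{104}{3} = \frac{110699}{3432}$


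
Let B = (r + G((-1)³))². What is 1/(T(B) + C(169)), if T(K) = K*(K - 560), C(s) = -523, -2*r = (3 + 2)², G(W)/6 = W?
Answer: -16/1200767 ≈ -1.3325e-5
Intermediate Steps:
G(W) = 6*W
r = -25/2 (r = -(3 + 2)²/2 = -½*5² = -½*25 = -25/2 ≈ -12.500)
B = 1369/4 (B = (-25/2 + 6*(-1)³)² = (-25/2 + 6*(-1))² = (-25/2 - 6)² = (-37/2)² = 1369/4 ≈ 342.25)
T(K) = K*(-560 + K)
1/(T(B) + C(169)) = 1/(1369*(-560 + 1369/4)/4 - 523) = 1/((1369/4)*(-871/4) - 523) = 1/(-1192399/16 - 523) = 1/(-1200767/16) = -16/1200767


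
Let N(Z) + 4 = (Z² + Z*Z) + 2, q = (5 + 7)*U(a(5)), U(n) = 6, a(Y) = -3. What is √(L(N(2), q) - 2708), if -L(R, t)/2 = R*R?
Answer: 2*I*√695 ≈ 52.726*I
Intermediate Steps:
q = 72 (q = (5 + 7)*6 = 12*6 = 72)
N(Z) = -2 + 2*Z² (N(Z) = -4 + ((Z² + Z*Z) + 2) = -4 + ((Z² + Z²) + 2) = -4 + (2*Z² + 2) = -4 + (2 + 2*Z²) = -2 + 2*Z²)
L(R, t) = -2*R² (L(R, t) = -2*R*R = -2*R²)
√(L(N(2), q) - 2708) = √(-2*(-2 + 2*2²)² - 2708) = √(-2*(-2 + 2*4)² - 2708) = √(-2*(-2 + 8)² - 2708) = √(-2*6² - 2708) = √(-2*36 - 2708) = √(-72 - 2708) = √(-2780) = 2*I*√695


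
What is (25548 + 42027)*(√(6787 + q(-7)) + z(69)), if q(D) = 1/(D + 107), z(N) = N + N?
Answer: 9325350 + 13515*√678701/2 ≈ 1.4892e+7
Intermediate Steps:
z(N) = 2*N
q(D) = 1/(107 + D)
(25548 + 42027)*(√(6787 + q(-7)) + z(69)) = (25548 + 42027)*(√(6787 + 1/(107 - 7)) + 2*69) = 67575*(√(6787 + 1/100) + 138) = 67575*(√(678701/100) + 138) = 67575*(√678701/10 + 138) = 67575*(138 + √678701/10) = 9325350 + 13515*√678701/2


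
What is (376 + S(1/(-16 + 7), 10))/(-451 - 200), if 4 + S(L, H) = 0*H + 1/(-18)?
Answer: -6695/11718 ≈ -0.57134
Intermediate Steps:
S(L, H) = -73/18 (S(L, H) = -4 + (0*H + 1/(-18)) = -4 + (0 - 1/18) = -4 - 1/18 = -73/18)
(376 + S(1/(-16 + 7), 10))/(-451 - 200) = (376 - 73/18)/(-451 - 200) = (6695/18)/(-651) = (6695/18)*(-1/651) = -6695/11718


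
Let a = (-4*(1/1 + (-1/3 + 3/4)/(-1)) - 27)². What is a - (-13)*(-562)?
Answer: -58010/9 ≈ -6445.6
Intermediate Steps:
a = 7744/9 (a = (-4*(1*1 + (-1*⅓ + 3*(¼))*(-1)) - 27)² = (-4*(1 + (-⅓ + ¾)*(-1)) - 27)² = (-4*(1 + (5/12)*(-1)) - 27)² = (-4*(1 - 5/12) - 27)² = (-4*7/12 - 27)² = (-7/3 - 27)² = (-88/3)² = 7744/9 ≈ 860.44)
a - (-13)*(-562) = 7744/9 - (-13)*(-562) = 7744/9 - 1*7306 = 7744/9 - 7306 = -58010/9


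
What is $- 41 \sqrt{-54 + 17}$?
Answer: $- 41 i \sqrt{37} \approx - 249.39 i$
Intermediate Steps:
$- 41 \sqrt{-54 + 17} = - 41 \sqrt{-37} = - 41 i \sqrt{37}$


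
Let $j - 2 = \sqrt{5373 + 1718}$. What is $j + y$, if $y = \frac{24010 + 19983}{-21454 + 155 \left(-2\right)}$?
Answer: $- \frac{465}{21764} + \sqrt{7091} \approx 84.187$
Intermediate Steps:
$y = - \frac{43993}{21764}$ ($y = \frac{43993}{-21454 - 310} = \frac{43993}{-21764} = 43993 \left(- \frac{1}{21764}\right) = - \frac{43993}{21764} \approx -2.0214$)
$j = 2 + \sqrt{7091}$ ($j = 2 + \sqrt{5373 + 1718} = 2 + \sqrt{7091} \approx 86.208$)
$j + y = \left(2 + \sqrt{7091}\right) - \frac{43993}{21764} = - \frac{465}{21764} + \sqrt{7091}$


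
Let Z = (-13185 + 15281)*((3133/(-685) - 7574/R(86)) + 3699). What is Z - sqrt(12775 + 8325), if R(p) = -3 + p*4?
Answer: 1797895083712/233585 - 10*sqrt(211) ≈ 7.6968e+6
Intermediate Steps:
R(p) = -3 + 4*p
Z = 1797895083712/233585 (Z = (-13185 + 15281)*((3133/(-685) - 7574/(-3 + 4*86)) + 3699) = 2096*((3133*(-1/685) - 7574/(-3 + 344)) + 3699) = 2096*((-3133/685 - 7574/341) + 3699) = 2096*(-6256543/233585 + 3699) = 2096*(857774372/233585) = 1797895083712/233585 ≈ 7.6970e+6)
Z - sqrt(12775 + 8325) = 1797895083712/233585 - sqrt(12775 + 8325) = 1797895083712/233585 - sqrt(21100) = 1797895083712/233585 - 10*sqrt(211)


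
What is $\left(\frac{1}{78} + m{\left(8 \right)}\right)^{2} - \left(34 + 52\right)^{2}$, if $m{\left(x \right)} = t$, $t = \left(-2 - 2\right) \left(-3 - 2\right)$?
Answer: $- \frac{42560543}{6084} \approx -6995.5$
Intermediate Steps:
$t = 20$ ($t = \left(-4\right) \left(-5\right) = 20$)
$m{\left(x \right)} = 20$
$\left(\frac{1}{78} + m{\left(8 \right)}\right)^{2} - \left(34 + 52\right)^{2} = \left(\frac{1}{78} + 20\right)^{2} - \left(34 + 52\right)^{2} = \left(\frac{1}{78} + 20\right)^{2} - 86^{2} = \left(\frac{1561}{78}\right)^{2} - 7396 = \frac{2436721}{6084} - 7396 = - \frac{42560543}{6084}$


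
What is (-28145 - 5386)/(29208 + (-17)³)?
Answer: -33531/24295 ≈ -1.3802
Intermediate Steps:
(-28145 - 5386)/(29208 + (-17)³) = -33531/(29208 - 4913) = -33531/24295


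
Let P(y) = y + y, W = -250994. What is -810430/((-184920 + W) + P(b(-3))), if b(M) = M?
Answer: 81043/43592 ≈ 1.8591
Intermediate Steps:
P(y) = 2*y
-810430/((-184920 + W) + P(b(-3))) = -810430/((-184920 - 250994) + 2*(-3)) = -810430/(-435914 - 6) = -810430/(-435920) = -810430*(-1/435920) = 81043/43592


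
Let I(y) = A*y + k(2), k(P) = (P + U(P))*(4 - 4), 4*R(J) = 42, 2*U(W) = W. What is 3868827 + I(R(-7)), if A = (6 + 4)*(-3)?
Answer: 3868512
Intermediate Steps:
U(W) = W/2
R(J) = 21/2 (R(J) = (1/4)*42 = 21/2)
k(P) = 0 (k(P) = (P + P/2)*(4 - 4) = (3*P/2)*0 = 0)
A = -30 (A = 10*(-3) = -30)
I(y) = -30*y (I(y) = -30*y + 0 = -30*y)
3868827 + I(R(-7)) = 3868827 - 30*21/2 = 3868827 - 315 = 3868512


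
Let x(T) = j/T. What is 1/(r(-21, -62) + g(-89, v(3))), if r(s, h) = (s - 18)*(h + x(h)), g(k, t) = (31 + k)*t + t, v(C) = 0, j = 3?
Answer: 62/150033 ≈ 0.00041324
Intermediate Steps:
x(T) = 3/T
g(k, t) = t + t*(31 + k) (g(k, t) = t*(31 + k) + t = t + t*(31 + k))
r(s, h) = (-18 + s)*(h + 3/h) (r(s, h) = (s - 18)*(h + 3/h) = (-18 + s)*(h + 3/h))
1/(r(-21, -62) + g(-89, v(3))) = 1/((-54 + 3*(-21) + (-62)²*(-18 - 21))/(-62) + 0*(32 - 89)) = 1/(-(-54 - 63 + 3844*(-39))/62 + 0*(-57)) = 1/(-(-54 - 63 - 149916)/62 + 0) = 1/(-1/62*(-150033) + 0) = 1/(150033/62 + 0) = 1/(150033/62) = 62/150033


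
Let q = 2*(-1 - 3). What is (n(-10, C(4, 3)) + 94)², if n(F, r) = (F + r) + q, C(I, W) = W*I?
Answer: 7744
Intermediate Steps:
C(I, W) = I*W
q = -8 (q = 2*(-4) = -8)
n(F, r) = -8 + F + r (n(F, r) = (F + r) - 8 = -8 + F + r)
(n(-10, C(4, 3)) + 94)² = ((-8 - 10 + 4*3) + 94)² = ((-8 - 10 + 12) + 94)² = (-6 + 94)² = 88² = 7744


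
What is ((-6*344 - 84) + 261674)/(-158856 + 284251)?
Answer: 259526/125395 ≈ 2.0697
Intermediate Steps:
((-6*344 - 84) + 261674)/(-158856 + 284251) = ((-2064 - 84) + 261674)/125395 = (-2148 + 261674)*(1/125395) = 259526*(1/125395) = 259526/125395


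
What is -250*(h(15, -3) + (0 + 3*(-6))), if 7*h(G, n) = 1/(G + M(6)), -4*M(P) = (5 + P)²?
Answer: 1922500/427 ≈ 4502.3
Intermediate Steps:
M(P) = -(5 + P)²/4
h(G, n) = 1/(7*(-121/4 + G)) (h(G, n) = 1/(7*(G - (5 + 6)²/4)) = 1/(7*(G - ¼*11²)) = 1/(7*(G - ¼*121)) = 1/(7*(G - 121/4)) = 1/(7*(-121/4 + G)))
-250*(h(15, -3) + (0 + 3*(-6))) = -250*(4/(7*(-121 + 4*15)) + (0 + 3*(-6))) = -250*(4/(7*(-121 + 60)) + (0 - 18)) = -250*((4/7)/(-61) - 18) = -250*((4/7)*(-1/61) - 18) = -250*(-4/427 - 18) = -250*(-7690/427) = 1922500/427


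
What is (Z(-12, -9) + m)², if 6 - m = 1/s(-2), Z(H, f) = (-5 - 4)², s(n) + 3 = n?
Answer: 190096/25 ≈ 7603.8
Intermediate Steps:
s(n) = -3 + n
Z(H, f) = 81 (Z(H, f) = (-9)² = 81)
m = 31/5 (m = 6 - 1/(-3 - 2) = 6 - 1/(-5) = 6 - 1*(-⅕) = 6 + ⅕ = 31/5 ≈ 6.2000)
(Z(-12, -9) + m)² = (81 + 31/5)² = (436/5)² = 190096/25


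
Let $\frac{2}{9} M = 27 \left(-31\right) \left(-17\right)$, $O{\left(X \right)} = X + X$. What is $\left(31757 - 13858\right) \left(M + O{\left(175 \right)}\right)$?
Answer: $\frac{2304693139}{2} \approx 1.1523 \cdot 10^{9}$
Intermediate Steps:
$O{\left(X \right)} = 2 X$
$M = \frac{128061}{2}$ ($M = \frac{9 \cdot 27 \left(-31\right) \left(-17\right)}{2} = \frac{9 \left(\left(-837\right) \left(-17\right)\right)}{2} = \frac{9}{2} \cdot 14229 = \frac{128061}{2} \approx 64031.0$)
$\left(31757 - 13858\right) \left(M + O{\left(175 \right)}\right) = \left(31757 - 13858\right) \left(\frac{128061}{2} + 2 \cdot 175\right) = 17899 \left(\frac{128061}{2} + 350\right) = 17899 \cdot \frac{128761}{2} = \frac{2304693139}{2}$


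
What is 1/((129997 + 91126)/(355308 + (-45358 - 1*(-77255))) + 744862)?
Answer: 55315/41202073119 ≈ 1.3425e-6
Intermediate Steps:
1/((129997 + 91126)/(355308 + (-45358 - 1*(-77255))) + 744862) = 1/(221123/(355308 + (-45358 + 77255)) + 744862) = 1/(221123/(355308 + 31897) + 744862) = 1/(221123/387205 + 744862) = 1/(221123*(1/387205) + 744862) = 1/(31589/55315 + 744862) = 1/(41202073119/55315) = 55315/41202073119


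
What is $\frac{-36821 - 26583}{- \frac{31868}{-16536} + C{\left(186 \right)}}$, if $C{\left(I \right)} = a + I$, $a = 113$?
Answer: $- \frac{262112136}{1244033} \approx -210.7$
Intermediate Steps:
$C{\left(I \right)} = 113 + I$
$\frac{-36821 - 26583}{- \frac{31868}{-16536} + C{\left(186 \right)}} = \frac{-36821 - 26583}{- \frac{31868}{-16536} + \left(113 + 186\right)} = - \frac{63404}{\left(-31868\right) \left(- \frac{1}{16536}\right) + 299} = - \frac{63404}{\frac{7967}{4134} + 299} = - \frac{63404}{\frac{1244033}{4134}} = \left(-63404\right) \frac{4134}{1244033} = - \frac{262112136}{1244033}$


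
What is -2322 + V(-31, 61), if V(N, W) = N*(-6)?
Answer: -2136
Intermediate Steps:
V(N, W) = -6*N
-2322 + V(-31, 61) = -2322 - 6*(-31) = -2322 + 186 = -2136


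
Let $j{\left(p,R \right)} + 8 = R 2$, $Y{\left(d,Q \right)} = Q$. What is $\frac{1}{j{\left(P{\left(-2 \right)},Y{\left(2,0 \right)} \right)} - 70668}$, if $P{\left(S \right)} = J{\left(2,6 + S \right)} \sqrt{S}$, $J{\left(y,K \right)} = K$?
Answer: $- \frac{1}{70676} \approx -1.4149 \cdot 10^{-5}$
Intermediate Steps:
$P{\left(S \right)} = \sqrt{S} \left(6 + S\right)$ ($P{\left(S \right)} = \left(6 + S\right) \sqrt{S} = \sqrt{S} \left(6 + S\right)$)
$j{\left(p,R \right)} = -8 + 2 R$ ($j{\left(p,R \right)} = -8 + R 2 = -8 + 2 R$)
$\frac{1}{j{\left(P{\left(-2 \right)},Y{\left(2,0 \right)} \right)} - 70668} = \frac{1}{\left(-8 + 2 \cdot 0\right) - 70668} = \frac{1}{\left(-8 + 0\right) - 70668} = \frac{1}{-8 - 70668} = \frac{1}{-70676} = - \frac{1}{70676}$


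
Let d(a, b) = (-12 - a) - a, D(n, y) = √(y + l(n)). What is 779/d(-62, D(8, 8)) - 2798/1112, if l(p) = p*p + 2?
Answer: 69109/15568 ≈ 4.4392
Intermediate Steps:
l(p) = 2 + p² (l(p) = p² + 2 = 2 + p²)
D(n, y) = √(2 + y + n²) (D(n, y) = √(y + (2 + n²)) = √(2 + y + n²))
d(a, b) = -12 - 2*a
779/d(-62, D(8, 8)) - 2798/1112 = 779/(-12 - 2*(-62)) - 2798/1112 = 779/(-12 + 124) - 2798*1/1112 = 779/112 - 1399/556 = 69109/15568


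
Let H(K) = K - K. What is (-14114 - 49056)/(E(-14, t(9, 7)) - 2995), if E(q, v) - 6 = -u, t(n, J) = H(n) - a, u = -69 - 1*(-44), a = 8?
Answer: 31585/1482 ≈ 21.312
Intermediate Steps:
H(K) = 0
u = -25 (u = -69 + 44 = -25)
t(n, J) = -8 (t(n, J) = 0 - 1*8 = 0 - 8 = -8)
E(q, v) = 31 (E(q, v) = 6 - 1*(-25) = 6 + 25 = 31)
(-14114 - 49056)/(E(-14, t(9, 7)) - 2995) = (-14114 - 49056)/(31 - 2995) = -63170/(-2964) = -63170*(-1/2964) = 31585/1482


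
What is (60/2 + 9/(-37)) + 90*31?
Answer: 104331/37 ≈ 2819.8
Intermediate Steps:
(60/2 + 9/(-37)) + 90*31 = (60*(½) + 9*(-1/37)) + 2790 = (30 - 9/37) + 2790 = 1101/37 + 2790 = 104331/37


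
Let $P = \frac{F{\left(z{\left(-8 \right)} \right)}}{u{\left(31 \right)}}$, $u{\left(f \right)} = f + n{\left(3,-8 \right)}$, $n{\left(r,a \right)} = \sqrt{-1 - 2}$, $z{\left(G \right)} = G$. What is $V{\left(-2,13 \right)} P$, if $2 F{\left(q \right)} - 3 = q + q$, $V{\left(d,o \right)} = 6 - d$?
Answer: $- \frac{403}{241} + \frac{13 i \sqrt{3}}{241} \approx -1.6722 + 0.09343 i$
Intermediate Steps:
$F{\left(q \right)} = \frac{3}{2} + q$ ($F{\left(q \right)} = \frac{3}{2} + \frac{q + q}{2} = \frac{3}{2} + \frac{2 q}{2} = \frac{3}{2} + q$)
$n{\left(r,a \right)} = i \sqrt{3}$ ($n{\left(r,a \right)} = \sqrt{-3} = i \sqrt{3}$)
$u{\left(f \right)} = f + i \sqrt{3}$
$P = - \frac{13}{2 \left(31 + i \sqrt{3}\right)}$ ($P = \frac{\frac{3}{2} - 8}{31 + i \sqrt{3}} = - \frac{13}{2 \left(31 + i \sqrt{3}\right)} \approx -0.20902 + 0.011679 i$)
$V{\left(-2,13 \right)} P = \left(6 - -2\right) \left(- \frac{403}{1928} + \frac{13 i \sqrt{3}}{1928}\right) = \left(6 + 2\right) \left(- \frac{403}{1928} + \frac{13 i \sqrt{3}}{1928}\right) = 8 \left(- \frac{403}{1928} + \frac{13 i \sqrt{3}}{1928}\right) = - \frac{403}{241} + \frac{13 i \sqrt{3}}{241}$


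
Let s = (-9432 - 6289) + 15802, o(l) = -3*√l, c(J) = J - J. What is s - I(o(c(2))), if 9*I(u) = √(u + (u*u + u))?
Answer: 81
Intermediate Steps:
c(J) = 0
s = 81 (s = -15721 + 15802 = 81)
I(u) = √(u² + 2*u)/9 (I(u) = √(u + (u*u + u))/9 = √(u + (u² + u))/9 = √(u + (u + u²))/9 = √(u² + 2*u)/9)
s - I(o(c(2))) = 81 - √((-3*√0)*(2 - 3*√0))/9 = 81 - √((-3*0)*(2 - 3*0))/9 = 81 - √(0*(2 + 0))/9 = 81 - √(0*2)/9 = 81 - √0/9 = 81 - 0/9 = 81 - 1*0 = 81 + 0 = 81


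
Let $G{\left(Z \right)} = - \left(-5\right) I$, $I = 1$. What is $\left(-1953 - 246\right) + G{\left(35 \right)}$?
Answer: $-2194$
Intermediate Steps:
$G{\left(Z \right)} = 5$ ($G{\left(Z \right)} = - \left(-5\right) 1 = \left(-1\right) \left(-5\right) = 5$)
$\left(-1953 - 246\right) + G{\left(35 \right)} = \left(-1953 - 246\right) + 5 = -2199 + 5 = -2194$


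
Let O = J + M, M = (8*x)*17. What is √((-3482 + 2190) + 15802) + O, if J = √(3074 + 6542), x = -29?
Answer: -3944 + √14510 + 4*√601 ≈ -3725.5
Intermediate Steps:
J = 4*√601 (J = √9616 = 4*√601 ≈ 98.061)
M = -3944 (M = (8*(-29))*17 = -232*17 = -3944)
O = -3944 + 4*√601 (O = 4*√601 - 3944 = -3944 + 4*√601 ≈ -3845.9)
√((-3482 + 2190) + 15802) + O = √((-3482 + 2190) + 15802) + (-3944 + 4*√601) = √(-1292 + 15802) + (-3944 + 4*√601) = √14510 + (-3944 + 4*√601) = -3944 + √14510 + 4*√601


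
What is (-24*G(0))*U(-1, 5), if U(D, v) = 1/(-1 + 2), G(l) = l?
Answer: 0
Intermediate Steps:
U(D, v) = 1 (U(D, v) = 1/1 = 1)
(-24*G(0))*U(-1, 5) = -24*0*1 = 0*1 = 0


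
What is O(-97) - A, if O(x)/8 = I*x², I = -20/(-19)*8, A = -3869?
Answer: 12117031/19 ≈ 6.3774e+5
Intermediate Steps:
I = 160/19 (I = -20*(-1/19)*8 = (20/19)*8 = 160/19 ≈ 8.4211)
O(x) = 1280*x²/19 (O(x) = 8*(160*x²/19) = 1280*x²/19)
O(-97) - A = (1280/19)*(-97)² - 1*(-3869) = (1280/19)*9409 + 3869 = 12043520/19 + 3869 = 12117031/19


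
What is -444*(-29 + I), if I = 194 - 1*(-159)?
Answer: -143856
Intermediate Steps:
I = 353 (I = 194 + 159 = 353)
-444*(-29 + I) = -444*(-29 + 353) = -444*324 = -143856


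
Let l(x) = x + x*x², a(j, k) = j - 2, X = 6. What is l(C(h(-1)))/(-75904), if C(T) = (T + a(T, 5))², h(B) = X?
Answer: -250025/18976 ≈ -13.176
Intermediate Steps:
a(j, k) = -2 + j
h(B) = 6
C(T) = (-2 + 2*T)² (C(T) = (T + (-2 + T))² = (-2 + 2*T)²)
l(x) = x + x³
l(C(h(-1)))/(-75904) = (4*(-1 + 6)² + (4*(-1 + 6)²)³)/(-75904) = (4*5² + (4*5²)³)*(-1/75904) = (4*25 + (4*25)³)*(-1/75904) = (100 + 100³)*(-1/75904) = (100 + 1000000)*(-1/75904) = 1000100*(-1/75904) = -250025/18976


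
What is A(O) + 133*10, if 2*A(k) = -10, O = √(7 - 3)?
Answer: 1325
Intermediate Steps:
O = 2 (O = √4 = 2)
A(k) = -5 (A(k) = (½)*(-10) = -5)
A(O) + 133*10 = -5 + 133*10 = -5 + 1330 = 1325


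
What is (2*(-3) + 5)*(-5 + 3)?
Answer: 2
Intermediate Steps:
(2*(-3) + 5)*(-5 + 3) = (-6 + 5)*(-2) = -1*(-2) = 2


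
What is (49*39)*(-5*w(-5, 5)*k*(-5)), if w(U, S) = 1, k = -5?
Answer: -238875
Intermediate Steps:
(49*39)*(-5*w(-5, 5)*k*(-5)) = (49*39)*(-5*(-5)*(-5)) = 1911*(-5*(-5)*(-5)) = 1911*(25*(-5)) = 1911*(-125) = -238875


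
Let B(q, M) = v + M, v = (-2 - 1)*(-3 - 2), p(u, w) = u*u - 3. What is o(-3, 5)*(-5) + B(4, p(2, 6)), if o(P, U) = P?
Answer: 31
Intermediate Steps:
p(u, w) = -3 + u² (p(u, w) = u² - 3 = -3 + u²)
v = 15 (v = -3*(-5) = 15)
B(q, M) = 15 + M
o(-3, 5)*(-5) + B(4, p(2, 6)) = -3*(-5) + (15 + (-3 + 2²)) = 15 + (15 + (-3 + 4)) = 15 + (15 + 1) = 15 + 16 = 31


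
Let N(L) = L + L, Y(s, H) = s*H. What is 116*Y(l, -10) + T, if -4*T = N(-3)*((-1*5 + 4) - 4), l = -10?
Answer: 23185/2 ≈ 11593.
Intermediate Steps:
Y(s, H) = H*s
N(L) = 2*L
T = -15/2 (T = -2*(-3)*((-1*5 + 4) - 4)/4 = -(-3)*((-5 + 4) - 4)/2 = -(-3)*(-1 - 4)/2 = -(-3)*(-5)/2 = -¼*30 = -15/2 ≈ -7.5000)
116*Y(l, -10) + T = 116*(-10*(-10)) - 15/2 = 116*100 - 15/2 = 11600 - 15/2 = 23185/2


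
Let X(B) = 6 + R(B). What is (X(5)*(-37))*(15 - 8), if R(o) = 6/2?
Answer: -2331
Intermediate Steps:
R(o) = 3 (R(o) = 6*(½) = 3)
X(B) = 9 (X(B) = 6 + 3 = 9)
(X(5)*(-37))*(15 - 8) = (9*(-37))*(15 - 8) = -333*7 = -2331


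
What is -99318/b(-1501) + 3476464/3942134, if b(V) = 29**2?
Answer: -194300579194/1657667347 ≈ -117.21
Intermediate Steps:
b(V) = 841
-99318/b(-1501) + 3476464/3942134 = -99318/841 + 3476464/3942134 = -99318*1/841 + 3476464*(1/3942134) = -99318/841 + 1738232/1971067 = -194300579194/1657667347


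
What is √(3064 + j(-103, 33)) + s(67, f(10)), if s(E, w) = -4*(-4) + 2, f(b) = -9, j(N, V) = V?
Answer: 18 + √3097 ≈ 73.651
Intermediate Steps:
s(E, w) = 18 (s(E, w) = 16 + 2 = 18)
√(3064 + j(-103, 33)) + s(67, f(10)) = √(3064 + 33) + 18 = √3097 + 18 = 18 + √3097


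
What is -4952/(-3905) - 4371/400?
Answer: -3017591/312400 ≈ -9.6594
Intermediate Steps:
-4952/(-3905) - 4371/400 = -4952*(-1/3905) - 4371*1/400 = 4952/3905 - 4371/400 = -3017591/312400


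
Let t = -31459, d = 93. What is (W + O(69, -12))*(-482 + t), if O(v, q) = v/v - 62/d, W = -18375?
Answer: 586905228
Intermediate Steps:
O(v, q) = ⅓ (O(v, q) = v/v - 62/93 = 1 - 62*1/93 = 1 - ⅔ = ⅓)
(W + O(69, -12))*(-482 + t) = (-18375 + ⅓)*(-482 - 31459) = -55124/3*(-31941) = 586905228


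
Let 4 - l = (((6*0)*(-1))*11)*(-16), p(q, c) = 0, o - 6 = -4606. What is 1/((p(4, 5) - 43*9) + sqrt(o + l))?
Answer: -129/51455 - 2*I*sqrt(1149)/154365 ≈ -0.002507 - 0.00043918*I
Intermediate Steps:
o = -4600 (o = 6 - 4606 = -4600)
l = 4 (l = 4 - ((6*0)*(-1))*11*(-16) = 4 - (0*(-1))*11*(-16) = 4 - 0*11*(-16) = 4 - 0*(-16) = 4 - 1*0 = 4 + 0 = 4)
1/((p(4, 5) - 43*9) + sqrt(o + l)) = 1/((0 - 43*9) + sqrt(-4600 + 4)) = 1/((0 - 387) + sqrt(-4596)) = 1/(-387 + 2*I*sqrt(1149))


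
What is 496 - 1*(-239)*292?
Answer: 70284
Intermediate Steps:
496 - 1*(-239)*292 = 496 + 239*292 = 496 + 69788 = 70284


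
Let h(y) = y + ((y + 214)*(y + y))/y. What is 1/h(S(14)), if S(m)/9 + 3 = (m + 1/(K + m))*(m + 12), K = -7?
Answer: 7/71927 ≈ 9.7321e-5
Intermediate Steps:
S(m) = -27 + 9*(12 + m)*(m + 1/(-7 + m)) (S(m) = -27 + 9*((m + 1/(-7 + m))*(m + 12)) = -27 + 9*((m + 1/(-7 + m))*(12 + m)) = -27 + 9*((12 + m)*(m + 1/(-7 + m))) = -27 + 9*(12 + m)*(m + 1/(-7 + m)))
h(y) = 428 + 3*y (h(y) = y + ((214 + y)*(2*y))/y = y + (2*y*(214 + y))/y = y + (428 + 2*y) = 428 + 3*y)
1/h(S(14)) = 1/(428 + 3*(9*(33 + 14**3 - 86*14 + 5*14**2)/(-7 + 14))) = 1/(428 + 3*(9*(33 + 2744 - 1204 + 5*196)/7)) = 1/(428 + 3*(9*(1/7)*(33 + 2744 - 1204 + 980))) = 1/(428 + 3*(9*(1/7)*2553)) = 1/(428 + 3*(22977/7)) = 1/(428 + 68931/7) = 1/(71927/7) = 7/71927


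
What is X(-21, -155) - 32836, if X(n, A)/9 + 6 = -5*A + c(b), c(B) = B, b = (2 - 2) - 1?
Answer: -25924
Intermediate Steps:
b = -1 (b = 0 - 1 = -1)
X(n, A) = -63 - 45*A (X(n, A) = -54 + 9*(-5*A - 1) = -54 + 9*(-1 - 5*A) = -54 + (-9 - 45*A) = -63 - 45*A)
X(-21, -155) - 32836 = (-63 - 45*(-155)) - 32836 = (-63 + 6975) - 32836 = 6912 - 32836 = -25924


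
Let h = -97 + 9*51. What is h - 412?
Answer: -50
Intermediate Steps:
h = 362 (h = -97 + 459 = 362)
h - 412 = 362 - 412 = -50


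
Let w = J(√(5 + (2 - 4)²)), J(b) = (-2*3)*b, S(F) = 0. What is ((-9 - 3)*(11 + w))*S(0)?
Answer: 0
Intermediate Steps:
J(b) = -6*b
w = -18 (w = -6*√(5 + (2 - 4)²) = -6*√(5 + (-2)²) = -6*√(5 + 4) = -6*√9 = -6*3 = -18)
((-9 - 3)*(11 + w))*S(0) = ((-9 - 3)*(11 - 18))*0 = -12*(-7)*0 = 84*0 = 0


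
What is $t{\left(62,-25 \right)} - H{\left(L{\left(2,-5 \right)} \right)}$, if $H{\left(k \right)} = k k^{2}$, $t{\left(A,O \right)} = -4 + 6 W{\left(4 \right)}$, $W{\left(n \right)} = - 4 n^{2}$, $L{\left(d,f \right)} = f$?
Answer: $-263$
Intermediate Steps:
$t{\left(A,O \right)} = -388$ ($t{\left(A,O \right)} = -4 + 6 \left(- 4 \cdot 4^{2}\right) = -4 + 6 \left(\left(-4\right) 16\right) = -4 + 6 \left(-64\right) = -4 - 384 = -388$)
$H{\left(k \right)} = k^{3}$
$t{\left(62,-25 \right)} - H{\left(L{\left(2,-5 \right)} \right)} = -388 - \left(-5\right)^{3} = -388 - -125 = -388 + 125 = -263$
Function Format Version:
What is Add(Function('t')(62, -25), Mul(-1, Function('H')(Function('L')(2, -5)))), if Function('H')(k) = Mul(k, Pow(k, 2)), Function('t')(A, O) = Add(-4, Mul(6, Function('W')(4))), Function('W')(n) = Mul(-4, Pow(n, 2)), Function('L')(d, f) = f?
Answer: -263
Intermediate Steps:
Function('t')(A, O) = -388 (Function('t')(A, O) = Add(-4, Mul(6, Mul(-4, Pow(4, 2)))) = Add(-4, Mul(6, Mul(-4, 16))) = Add(-4, Mul(6, -64)) = Add(-4, -384) = -388)
Function('H')(k) = Pow(k, 3)
Add(Function('t')(62, -25), Mul(-1, Function('H')(Function('L')(2, -5)))) = Add(-388, Mul(-1, Pow(-5, 3))) = Add(-388, Mul(-1, -125)) = Add(-388, 125) = -263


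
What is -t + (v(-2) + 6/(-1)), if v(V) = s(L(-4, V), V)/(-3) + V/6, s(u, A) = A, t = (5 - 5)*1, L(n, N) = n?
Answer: -17/3 ≈ -5.6667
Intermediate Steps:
t = 0 (t = 0*1 = 0)
v(V) = -V/6 (v(V) = V/(-3) + V/6 = V*(-1/3) + V*(1/6) = -V/3 + V/6 = -V/6)
-t + (v(-2) + 6/(-1)) = -1*0 + (-1/6*(-2) + 6/(-1)) = 0 + (1/3 + 6*(-1)) = 0 + (1/3 - 6) = 0 - 17/3 = -17/3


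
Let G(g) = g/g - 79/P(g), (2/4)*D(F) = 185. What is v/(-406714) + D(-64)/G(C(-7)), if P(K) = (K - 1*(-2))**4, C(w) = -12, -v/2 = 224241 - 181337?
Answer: 752846550584/2017504797 ≈ 373.16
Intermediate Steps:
D(F) = 370 (D(F) = 2*185 = 370)
v = -85808 (v = -2*(224241 - 181337) = -2*42904 = -85808)
P(K) = (2 + K)**4 (P(K) = (K + 2)**4 = (2 + K)**4)
G(g) = 1 - 79/(2 + g)**4 (G(g) = g/g - 79/(2 + g)**4 = 1 - 79/(2 + g)**4)
v/(-406714) + D(-64)/G(C(-7)) = -85808/(-406714) + 370/(1 - 79/(2 - 12)**4) = -85808*(-1/406714) + 370/(1 - 79/(-10)**4) = 42904/203357 + 370/(1 - 79*1/10000) = 42904/203357 + 370/(1 - 79/10000) = 42904/203357 + 370/(9921/10000) = 42904/203357 + 370*(10000/9921) = 42904/203357 + 3700000/9921 = 752846550584/2017504797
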